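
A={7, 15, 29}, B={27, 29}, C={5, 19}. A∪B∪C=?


A ∪ B = {7, 15, 27, 29}
(A ∪ B) ∪ C = {5, 7, 15, 19, 27, 29}

A ∪ B ∪ C = {5, 7, 15, 19, 27, 29}


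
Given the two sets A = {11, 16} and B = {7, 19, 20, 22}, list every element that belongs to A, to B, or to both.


A ∪ B = all elements in A or B (or both)
A = {11, 16}
B = {7, 19, 20, 22}
A ∪ B = {7, 11, 16, 19, 20, 22}

A ∪ B = {7, 11, 16, 19, 20, 22}


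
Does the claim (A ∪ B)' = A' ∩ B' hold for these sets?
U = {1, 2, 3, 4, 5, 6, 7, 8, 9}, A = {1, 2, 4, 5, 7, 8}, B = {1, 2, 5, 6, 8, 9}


LHS: A ∪ B = {1, 2, 4, 5, 6, 7, 8, 9}
(A ∪ B)' = U \ (A ∪ B) = {3}
A' = {3, 6, 9}, B' = {3, 4, 7}
Claimed RHS: A' ∩ B' = {3}
Identity is VALID: LHS = RHS = {3} ✓

Identity is valid. (A ∪ B)' = A' ∩ B' = {3}


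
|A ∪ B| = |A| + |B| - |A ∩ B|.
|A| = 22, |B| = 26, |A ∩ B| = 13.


|A ∪ B| = |A| + |B| - |A ∩ B|
= 22 + 26 - 13
= 35

|A ∪ B| = 35


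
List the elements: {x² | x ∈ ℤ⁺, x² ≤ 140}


Checking each candidate:
Condition: positive perfect squares ≤ 140
Result = {1, 4, 9, 16, 25, 36, 49, 64, 81, 100, 121}

{1, 4, 9, 16, 25, 36, 49, 64, 81, 100, 121}


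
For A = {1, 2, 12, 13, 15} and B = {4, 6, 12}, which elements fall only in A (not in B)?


A = {1, 2, 12, 13, 15}
B = {4, 6, 12}
Region: only in A (not in B)
Elements: {1, 2, 13, 15}

Elements only in A (not in B): {1, 2, 13, 15}


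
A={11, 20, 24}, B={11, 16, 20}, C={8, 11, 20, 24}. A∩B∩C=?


A ∩ B = {11, 20}
(A ∩ B) ∩ C = {11, 20}

A ∩ B ∩ C = {11, 20}


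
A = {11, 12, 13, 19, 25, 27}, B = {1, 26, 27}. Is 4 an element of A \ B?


A = {11, 12, 13, 19, 25, 27}, B = {1, 26, 27}
A \ B = elements in A but not in B
A \ B = {11, 12, 13, 19, 25}
Checking if 4 ∈ A \ B
4 is not in A \ B → False

4 ∉ A \ B


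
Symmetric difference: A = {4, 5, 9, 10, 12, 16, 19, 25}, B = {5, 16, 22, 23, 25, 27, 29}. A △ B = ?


A △ B = (A \ B) ∪ (B \ A) = elements in exactly one of A or B
A \ B = {4, 9, 10, 12, 19}
B \ A = {22, 23, 27, 29}
A △ B = {4, 9, 10, 12, 19, 22, 23, 27, 29}

A △ B = {4, 9, 10, 12, 19, 22, 23, 27, 29}


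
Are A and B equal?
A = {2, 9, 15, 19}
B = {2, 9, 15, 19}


Two sets are equal iff they have exactly the same elements.
A = {2, 9, 15, 19}
B = {2, 9, 15, 19}
Same elements → A = B

Yes, A = B


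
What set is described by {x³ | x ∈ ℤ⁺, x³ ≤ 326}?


Checking each candidate:
Condition: positive perfect cubes ≤ 326
Result = {1, 8, 27, 64, 125, 216}

{1, 8, 27, 64, 125, 216}


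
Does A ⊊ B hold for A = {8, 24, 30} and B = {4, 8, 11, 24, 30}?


A ⊂ B requires: A ⊆ B AND A ≠ B.
A ⊆ B? Yes
A = B? No
A ⊂ B: Yes (A is a proper subset of B)

Yes, A ⊂ B


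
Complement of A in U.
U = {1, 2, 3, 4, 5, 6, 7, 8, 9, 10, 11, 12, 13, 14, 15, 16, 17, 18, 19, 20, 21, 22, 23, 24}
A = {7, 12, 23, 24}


Aᶜ = U \ A = elements in U but not in A
U = {1, 2, 3, 4, 5, 6, 7, 8, 9, 10, 11, 12, 13, 14, 15, 16, 17, 18, 19, 20, 21, 22, 23, 24}
A = {7, 12, 23, 24}
Aᶜ = {1, 2, 3, 4, 5, 6, 8, 9, 10, 11, 13, 14, 15, 16, 17, 18, 19, 20, 21, 22}

Aᶜ = {1, 2, 3, 4, 5, 6, 8, 9, 10, 11, 13, 14, 15, 16, 17, 18, 19, 20, 21, 22}


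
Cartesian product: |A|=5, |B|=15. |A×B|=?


|A × B| = |A| × |B|
= 5 × 15
= 75

|A × B| = 75


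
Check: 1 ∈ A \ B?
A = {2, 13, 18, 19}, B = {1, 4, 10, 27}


A = {2, 13, 18, 19}, B = {1, 4, 10, 27}
A \ B = elements in A but not in B
A \ B = {2, 13, 18, 19}
Checking if 1 ∈ A \ B
1 is not in A \ B → False

1 ∉ A \ B


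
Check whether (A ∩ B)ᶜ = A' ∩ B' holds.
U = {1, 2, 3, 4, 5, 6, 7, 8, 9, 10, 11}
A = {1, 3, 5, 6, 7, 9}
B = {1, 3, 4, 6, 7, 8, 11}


LHS: A ∩ B = {1, 3, 6, 7}
(A ∩ B)' = U \ (A ∩ B) = {2, 4, 5, 8, 9, 10, 11}
A' = {2, 4, 8, 10, 11}, B' = {2, 5, 9, 10}
Claimed RHS: A' ∩ B' = {2, 10}
Identity is INVALID: LHS = {2, 4, 5, 8, 9, 10, 11} but the RHS claimed here equals {2, 10}. The correct form is (A ∩ B)' = A' ∪ B'.

Identity is invalid: (A ∩ B)' = {2, 4, 5, 8, 9, 10, 11} but A' ∩ B' = {2, 10}. The correct De Morgan law is (A ∩ B)' = A' ∪ B'.


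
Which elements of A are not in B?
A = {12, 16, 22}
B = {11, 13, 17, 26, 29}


A \ B = elements in A but not in B
A = {12, 16, 22}
B = {11, 13, 17, 26, 29}
Remove from A any elements in B
A \ B = {12, 16, 22}

A \ B = {12, 16, 22}


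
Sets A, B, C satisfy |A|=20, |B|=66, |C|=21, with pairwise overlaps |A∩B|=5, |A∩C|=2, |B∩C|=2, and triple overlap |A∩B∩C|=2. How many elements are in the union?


|A∪B∪C| = |A|+|B|+|C| - |A∩B|-|A∩C|-|B∩C| + |A∩B∩C|
= 20+66+21 - 5-2-2 + 2
= 107 - 9 + 2
= 100

|A ∪ B ∪ C| = 100


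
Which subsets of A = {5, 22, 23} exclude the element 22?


A subset of A that omits 22 is a subset of A \ {22}, so there are 2^(n-1) = 2^2 = 4 of them.
Subsets excluding 22: ∅, {5}, {23}, {5, 23}

Subsets excluding 22 (4 total): ∅, {5}, {23}, {5, 23}


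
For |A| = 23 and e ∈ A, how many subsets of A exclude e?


Subsets of A avoiding e are subsets of A \ {e}, which has 22 elements.
Count = 2^(n-1) = 2^22
= 4194304

Number of subsets avoiding e = 4194304


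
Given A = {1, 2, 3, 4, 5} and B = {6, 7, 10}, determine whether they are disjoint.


Disjoint means A ∩ B = ∅.
A ∩ B = ∅
A ∩ B = ∅, so A and B are disjoint.

Yes, A and B are disjoint


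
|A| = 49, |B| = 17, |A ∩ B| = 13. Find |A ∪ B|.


|A ∪ B| = |A| + |B| - |A ∩ B|
= 49 + 17 - 13
= 53

|A ∪ B| = 53


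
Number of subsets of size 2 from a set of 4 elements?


C(n,k) = n! / (k!(n-k)!)
C(4,2) = 4! / (2!2!)
= 6

C(4,2) = 6


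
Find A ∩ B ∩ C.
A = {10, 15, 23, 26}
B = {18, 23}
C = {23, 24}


A ∩ B = {23}
(A ∩ B) ∩ C = {23}

A ∩ B ∩ C = {23}


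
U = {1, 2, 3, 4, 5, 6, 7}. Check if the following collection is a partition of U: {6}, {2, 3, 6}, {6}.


A partition requires: (1) non-empty parts, (2) pairwise disjoint, (3) union = U
Parts: {6}, {2, 3, 6}, {6}
Union of parts: {2, 3, 6}
U = {1, 2, 3, 4, 5, 6, 7}
All non-empty? True
Pairwise disjoint? False
Covers U? False

No, not a valid partition


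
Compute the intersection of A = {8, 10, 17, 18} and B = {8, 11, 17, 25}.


A ∩ B = elements in both A and B
A = {8, 10, 17, 18}
B = {8, 11, 17, 25}
A ∩ B = {8, 17}

A ∩ B = {8, 17}


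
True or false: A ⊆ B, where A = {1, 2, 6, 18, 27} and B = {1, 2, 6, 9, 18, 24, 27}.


A ⊆ B means every element of A is in B.
All elements of A are in B.
So A ⊆ B.

Yes, A ⊆ B


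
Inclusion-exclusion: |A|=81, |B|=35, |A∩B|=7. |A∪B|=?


|A ∪ B| = |A| + |B| - |A ∩ B|
= 81 + 35 - 7
= 109

|A ∪ B| = 109


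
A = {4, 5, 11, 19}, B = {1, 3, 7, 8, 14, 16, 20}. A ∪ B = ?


A ∪ B = all elements in A or B (or both)
A = {4, 5, 11, 19}
B = {1, 3, 7, 8, 14, 16, 20}
A ∪ B = {1, 3, 4, 5, 7, 8, 11, 14, 16, 19, 20}

A ∪ B = {1, 3, 4, 5, 7, 8, 11, 14, 16, 19, 20}


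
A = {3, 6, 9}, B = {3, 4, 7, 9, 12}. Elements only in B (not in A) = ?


A = {3, 6, 9}
B = {3, 4, 7, 9, 12}
Region: only in B (not in A)
Elements: {4, 7, 12}

Elements only in B (not in A): {4, 7, 12}


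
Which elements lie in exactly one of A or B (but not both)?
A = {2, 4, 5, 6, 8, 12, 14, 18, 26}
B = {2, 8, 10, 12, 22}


A △ B = (A \ B) ∪ (B \ A) = elements in exactly one of A or B
A \ B = {4, 5, 6, 14, 18, 26}
B \ A = {10, 22}
A △ B = {4, 5, 6, 10, 14, 18, 22, 26}

A △ B = {4, 5, 6, 10, 14, 18, 22, 26}


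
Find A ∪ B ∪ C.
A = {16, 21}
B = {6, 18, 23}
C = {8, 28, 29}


A ∪ B = {6, 16, 18, 21, 23}
(A ∪ B) ∪ C = {6, 8, 16, 18, 21, 23, 28, 29}

A ∪ B ∪ C = {6, 8, 16, 18, 21, 23, 28, 29}


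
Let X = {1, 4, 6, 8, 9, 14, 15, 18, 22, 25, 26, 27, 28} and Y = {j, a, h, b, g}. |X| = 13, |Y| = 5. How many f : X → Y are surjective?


n = |X| = 13, k = |Y| = 5. Surjections via inclusion-exclusion:
S(n,k) = Σ(-1)^i × C(k,i) × (k-i)^n, i=0 to k
i=0: (-1)^0×C(5,0)×5^13 = 1220703125
i=1: (-1)^1×C(5,1)×4^13 = -335544320
i=2: (-1)^2×C(5,2)×3^13 = 15943230
i=3: (-1)^3×C(5,3)×2^13 = -81920
i=4: (-1)^4×C(5,4)×1^13 = 5
i=5: (-1)^5×C(5,5)×0^13 = 0
Total = 901020120

Number of surjections = 901020120


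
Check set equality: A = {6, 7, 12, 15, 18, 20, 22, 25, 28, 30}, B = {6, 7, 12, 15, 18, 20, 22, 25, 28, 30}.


Two sets are equal iff they have exactly the same elements.
A = {6, 7, 12, 15, 18, 20, 22, 25, 28, 30}
B = {6, 7, 12, 15, 18, 20, 22, 25, 28, 30}
Same elements → A = B

Yes, A = B


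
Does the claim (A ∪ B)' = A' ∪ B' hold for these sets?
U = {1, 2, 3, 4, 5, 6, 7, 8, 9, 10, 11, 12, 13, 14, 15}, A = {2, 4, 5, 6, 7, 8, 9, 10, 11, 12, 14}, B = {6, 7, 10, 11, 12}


LHS: A ∪ B = {2, 4, 5, 6, 7, 8, 9, 10, 11, 12, 14}
(A ∪ B)' = U \ (A ∪ B) = {1, 3, 13, 15}
A' = {1, 3, 13, 15}, B' = {1, 2, 3, 4, 5, 8, 9, 13, 14, 15}
Claimed RHS: A' ∪ B' = {1, 2, 3, 4, 5, 8, 9, 13, 14, 15}
Identity is INVALID: LHS = {1, 3, 13, 15} but the RHS claimed here equals {1, 2, 3, 4, 5, 8, 9, 13, 14, 15}. The correct form is (A ∪ B)' = A' ∩ B'.

Identity is invalid: (A ∪ B)' = {1, 3, 13, 15} but A' ∪ B' = {1, 2, 3, 4, 5, 8, 9, 13, 14, 15}. The correct De Morgan law is (A ∪ B)' = A' ∩ B'.


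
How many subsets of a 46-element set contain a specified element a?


Subsets of A containing a correspond to subsets of A \ {a}, which has 45 elements.
Count = 2^(n-1) = 2^45
= 35184372088832

Number of subsets containing a = 35184372088832


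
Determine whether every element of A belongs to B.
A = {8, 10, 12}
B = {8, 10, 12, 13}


A ⊆ B means every element of A is in B.
All elements of A are in B.
So A ⊆ B.

Yes, A ⊆ B


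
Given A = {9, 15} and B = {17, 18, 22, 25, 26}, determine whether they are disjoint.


Disjoint means A ∩ B = ∅.
A ∩ B = ∅
A ∩ B = ∅, so A and B are disjoint.

Yes, A and B are disjoint


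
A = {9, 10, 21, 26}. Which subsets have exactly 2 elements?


|A| = 4, so A has C(4,2) = 6 subsets of size 2.
Enumerate by choosing 2 elements from A at a time:
{9, 10}, {9, 21}, {9, 26}, {10, 21}, {10, 26}, {21, 26}

2-element subsets (6 total): {9, 10}, {9, 21}, {9, 26}, {10, 21}, {10, 26}, {21, 26}


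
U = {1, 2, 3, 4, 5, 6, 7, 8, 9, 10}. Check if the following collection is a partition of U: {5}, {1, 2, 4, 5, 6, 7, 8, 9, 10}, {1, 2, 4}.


A partition requires: (1) non-empty parts, (2) pairwise disjoint, (3) union = U
Parts: {5}, {1, 2, 4, 5, 6, 7, 8, 9, 10}, {1, 2, 4}
Union of parts: {1, 2, 4, 5, 6, 7, 8, 9, 10}
U = {1, 2, 3, 4, 5, 6, 7, 8, 9, 10}
All non-empty? True
Pairwise disjoint? False
Covers U? False

No, not a valid partition


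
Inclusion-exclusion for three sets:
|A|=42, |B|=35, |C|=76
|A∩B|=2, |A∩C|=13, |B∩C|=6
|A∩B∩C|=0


|A∪B∪C| = |A|+|B|+|C| - |A∩B|-|A∩C|-|B∩C| + |A∩B∩C|
= 42+35+76 - 2-13-6 + 0
= 153 - 21 + 0
= 132

|A ∪ B ∪ C| = 132


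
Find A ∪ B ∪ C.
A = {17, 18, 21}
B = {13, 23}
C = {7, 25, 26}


A ∪ B = {13, 17, 18, 21, 23}
(A ∪ B) ∪ C = {7, 13, 17, 18, 21, 23, 25, 26}

A ∪ B ∪ C = {7, 13, 17, 18, 21, 23, 25, 26}


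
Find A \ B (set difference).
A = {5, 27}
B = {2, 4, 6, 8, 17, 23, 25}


A \ B = elements in A but not in B
A = {5, 27}
B = {2, 4, 6, 8, 17, 23, 25}
Remove from A any elements in B
A \ B = {5, 27}

A \ B = {5, 27}


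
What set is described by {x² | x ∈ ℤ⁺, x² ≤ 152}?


Checking each candidate:
Condition: positive perfect squares ≤ 152
Result = {1, 4, 9, 16, 25, 36, 49, 64, 81, 100, 121, 144}

{1, 4, 9, 16, 25, 36, 49, 64, 81, 100, 121, 144}


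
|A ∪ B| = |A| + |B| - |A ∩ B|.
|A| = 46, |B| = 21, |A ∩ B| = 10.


|A ∪ B| = |A| + |B| - |A ∩ B|
= 46 + 21 - 10
= 57

|A ∪ B| = 57


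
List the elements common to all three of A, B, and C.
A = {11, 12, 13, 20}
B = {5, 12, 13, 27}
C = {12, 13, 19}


A ∩ B = {12, 13}
(A ∩ B) ∩ C = {12, 13}

A ∩ B ∩ C = {12, 13}


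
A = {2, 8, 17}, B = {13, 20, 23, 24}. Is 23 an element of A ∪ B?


A = {2, 8, 17}, B = {13, 20, 23, 24}
A ∪ B = all elements in A or B
A ∪ B = {2, 8, 13, 17, 20, 23, 24}
Checking if 23 ∈ A ∪ B
23 is in A ∪ B → True

23 ∈ A ∪ B


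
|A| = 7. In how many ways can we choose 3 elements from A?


C(n,k) = n! / (k!(n-k)!)
C(7,3) = 7! / (3!4!)
= 35

C(7,3) = 35


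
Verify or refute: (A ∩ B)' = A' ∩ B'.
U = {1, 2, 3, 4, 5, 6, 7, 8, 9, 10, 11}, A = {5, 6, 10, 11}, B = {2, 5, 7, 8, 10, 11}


LHS: A ∩ B = {5, 10, 11}
(A ∩ B)' = U \ (A ∩ B) = {1, 2, 3, 4, 6, 7, 8, 9}
A' = {1, 2, 3, 4, 7, 8, 9}, B' = {1, 3, 4, 6, 9}
Claimed RHS: A' ∩ B' = {1, 3, 4, 9}
Identity is INVALID: LHS = {1, 2, 3, 4, 6, 7, 8, 9} but the RHS claimed here equals {1, 3, 4, 9}. The correct form is (A ∩ B)' = A' ∪ B'.

Identity is invalid: (A ∩ B)' = {1, 2, 3, 4, 6, 7, 8, 9} but A' ∩ B' = {1, 3, 4, 9}. The correct De Morgan law is (A ∩ B)' = A' ∪ B'.


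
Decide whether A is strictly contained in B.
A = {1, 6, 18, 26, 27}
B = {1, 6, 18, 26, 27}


A ⊂ B requires: A ⊆ B AND A ≠ B.
A ⊆ B? Yes
A = B? Yes
A = B, so A is not a PROPER subset.

No, A is not a proper subset of B


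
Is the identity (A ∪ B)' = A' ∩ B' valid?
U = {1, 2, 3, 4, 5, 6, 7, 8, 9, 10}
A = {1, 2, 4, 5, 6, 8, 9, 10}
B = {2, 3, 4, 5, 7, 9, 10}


LHS: A ∪ B = {1, 2, 3, 4, 5, 6, 7, 8, 9, 10}
(A ∪ B)' = U \ (A ∪ B) = ∅
A' = {3, 7}, B' = {1, 6, 8}
Claimed RHS: A' ∩ B' = ∅
Identity is VALID: LHS = RHS = ∅ ✓

Identity is valid. (A ∪ B)' = A' ∩ B' = ∅


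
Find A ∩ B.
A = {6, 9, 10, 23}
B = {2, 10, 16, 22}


A ∩ B = elements in both A and B
A = {6, 9, 10, 23}
B = {2, 10, 16, 22}
A ∩ B = {10}

A ∩ B = {10}


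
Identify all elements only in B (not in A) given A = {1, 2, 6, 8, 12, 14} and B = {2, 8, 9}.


A = {1, 2, 6, 8, 12, 14}
B = {2, 8, 9}
Region: only in B (not in A)
Elements: {9}

Elements only in B (not in A): {9}


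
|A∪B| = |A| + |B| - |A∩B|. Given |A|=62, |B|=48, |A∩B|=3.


|A ∪ B| = |A| + |B| - |A ∩ B|
= 62 + 48 - 3
= 107

|A ∪ B| = 107


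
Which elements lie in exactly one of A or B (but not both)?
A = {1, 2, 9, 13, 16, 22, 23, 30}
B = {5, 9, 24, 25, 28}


A △ B = (A \ B) ∪ (B \ A) = elements in exactly one of A or B
A \ B = {1, 2, 13, 16, 22, 23, 30}
B \ A = {5, 24, 25, 28}
A △ B = {1, 2, 5, 13, 16, 22, 23, 24, 25, 28, 30}

A △ B = {1, 2, 5, 13, 16, 22, 23, 24, 25, 28, 30}


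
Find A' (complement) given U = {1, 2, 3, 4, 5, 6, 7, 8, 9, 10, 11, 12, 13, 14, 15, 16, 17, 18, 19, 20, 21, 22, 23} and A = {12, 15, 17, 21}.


Aᶜ = U \ A = elements in U but not in A
U = {1, 2, 3, 4, 5, 6, 7, 8, 9, 10, 11, 12, 13, 14, 15, 16, 17, 18, 19, 20, 21, 22, 23}
A = {12, 15, 17, 21}
Aᶜ = {1, 2, 3, 4, 5, 6, 7, 8, 9, 10, 11, 13, 14, 16, 18, 19, 20, 22, 23}

Aᶜ = {1, 2, 3, 4, 5, 6, 7, 8, 9, 10, 11, 13, 14, 16, 18, 19, 20, 22, 23}


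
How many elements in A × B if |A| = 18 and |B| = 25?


|A × B| = |A| × |B|
= 18 × 25
= 450

|A × B| = 450


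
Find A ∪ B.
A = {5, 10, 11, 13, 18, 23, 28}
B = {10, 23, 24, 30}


A ∪ B = all elements in A or B (or both)
A = {5, 10, 11, 13, 18, 23, 28}
B = {10, 23, 24, 30}
A ∪ B = {5, 10, 11, 13, 18, 23, 24, 28, 30}

A ∪ B = {5, 10, 11, 13, 18, 23, 24, 28, 30}


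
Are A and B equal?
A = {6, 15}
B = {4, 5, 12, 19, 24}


Two sets are equal iff they have exactly the same elements.
A = {6, 15}
B = {4, 5, 12, 19, 24}
Differences: {4, 5, 6, 12, 15, 19, 24}
A ≠ B

No, A ≠ B


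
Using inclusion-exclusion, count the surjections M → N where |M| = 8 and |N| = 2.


n = |M| = 8, k = |N| = 2. Surjections via inclusion-exclusion:
S(n,k) = Σ(-1)^i × C(k,i) × (k-i)^n, i=0 to k
i=0: (-1)^0×C(2,0)×2^8 = 256
i=1: (-1)^1×C(2,1)×1^8 = -2
i=2: (-1)^2×C(2,2)×0^8 = 0
Total = 254

Number of surjections = 254


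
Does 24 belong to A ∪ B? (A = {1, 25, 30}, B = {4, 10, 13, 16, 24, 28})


A = {1, 25, 30}, B = {4, 10, 13, 16, 24, 28}
A ∪ B = all elements in A or B
A ∪ B = {1, 4, 10, 13, 16, 24, 25, 28, 30}
Checking if 24 ∈ A ∪ B
24 is in A ∪ B → True

24 ∈ A ∪ B


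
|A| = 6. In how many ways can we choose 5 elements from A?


C(n,k) = n! / (k!(n-k)!)
C(6,5) = 6! / (5!1!)
= 6

C(6,5) = 6


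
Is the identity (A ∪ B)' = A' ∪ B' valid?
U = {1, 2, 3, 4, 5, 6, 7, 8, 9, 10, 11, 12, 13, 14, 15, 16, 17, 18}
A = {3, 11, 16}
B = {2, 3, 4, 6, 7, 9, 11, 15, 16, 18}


LHS: A ∪ B = {2, 3, 4, 6, 7, 9, 11, 15, 16, 18}
(A ∪ B)' = U \ (A ∪ B) = {1, 5, 8, 10, 12, 13, 14, 17}
A' = {1, 2, 4, 5, 6, 7, 8, 9, 10, 12, 13, 14, 15, 17, 18}, B' = {1, 5, 8, 10, 12, 13, 14, 17}
Claimed RHS: A' ∪ B' = {1, 2, 4, 5, 6, 7, 8, 9, 10, 12, 13, 14, 15, 17, 18}
Identity is INVALID: LHS = {1, 5, 8, 10, 12, 13, 14, 17} but the RHS claimed here equals {1, 2, 4, 5, 6, 7, 8, 9, 10, 12, 13, 14, 15, 17, 18}. The correct form is (A ∪ B)' = A' ∩ B'.

Identity is invalid: (A ∪ B)' = {1, 5, 8, 10, 12, 13, 14, 17} but A' ∪ B' = {1, 2, 4, 5, 6, 7, 8, 9, 10, 12, 13, 14, 15, 17, 18}. The correct De Morgan law is (A ∪ B)' = A' ∩ B'.


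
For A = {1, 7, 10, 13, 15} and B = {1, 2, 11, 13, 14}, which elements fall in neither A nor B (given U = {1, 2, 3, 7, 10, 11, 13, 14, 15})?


A = {1, 7, 10, 13, 15}
B = {1, 2, 11, 13, 14}
Region: in neither A nor B (given U = {1, 2, 3, 7, 10, 11, 13, 14, 15})
Elements: {3}

Elements in neither A nor B (given U = {1, 2, 3, 7, 10, 11, 13, 14, 15}): {3}


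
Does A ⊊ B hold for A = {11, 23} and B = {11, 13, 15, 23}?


A ⊂ B requires: A ⊆ B AND A ≠ B.
A ⊆ B? Yes
A = B? No
A ⊂ B: Yes (A is a proper subset of B)

Yes, A ⊂ B


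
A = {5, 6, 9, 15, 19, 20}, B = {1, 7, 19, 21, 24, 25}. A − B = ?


A \ B = elements in A but not in B
A = {5, 6, 9, 15, 19, 20}
B = {1, 7, 19, 21, 24, 25}
Remove from A any elements in B
A \ B = {5, 6, 9, 15, 20}

A \ B = {5, 6, 9, 15, 20}


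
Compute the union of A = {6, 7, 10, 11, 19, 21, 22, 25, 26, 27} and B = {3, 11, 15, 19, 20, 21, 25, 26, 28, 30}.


A ∪ B = all elements in A or B (or both)
A = {6, 7, 10, 11, 19, 21, 22, 25, 26, 27}
B = {3, 11, 15, 19, 20, 21, 25, 26, 28, 30}
A ∪ B = {3, 6, 7, 10, 11, 15, 19, 20, 21, 22, 25, 26, 27, 28, 30}

A ∪ B = {3, 6, 7, 10, 11, 15, 19, 20, 21, 22, 25, 26, 27, 28, 30}


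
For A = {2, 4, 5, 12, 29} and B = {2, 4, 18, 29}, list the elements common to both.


A ∩ B = elements in both A and B
A = {2, 4, 5, 12, 29}
B = {2, 4, 18, 29}
A ∩ B = {2, 4, 29}

A ∩ B = {2, 4, 29}


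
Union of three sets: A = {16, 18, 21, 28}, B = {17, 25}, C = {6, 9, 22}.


A ∪ B = {16, 17, 18, 21, 25, 28}
(A ∪ B) ∪ C = {6, 9, 16, 17, 18, 21, 22, 25, 28}

A ∪ B ∪ C = {6, 9, 16, 17, 18, 21, 22, 25, 28}


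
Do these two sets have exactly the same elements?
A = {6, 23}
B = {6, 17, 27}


Two sets are equal iff they have exactly the same elements.
A = {6, 23}
B = {6, 17, 27}
Differences: {17, 23, 27}
A ≠ B

No, A ≠ B


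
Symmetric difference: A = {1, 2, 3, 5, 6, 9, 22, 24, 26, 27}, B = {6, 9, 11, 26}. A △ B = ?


A △ B = (A \ B) ∪ (B \ A) = elements in exactly one of A or B
A \ B = {1, 2, 3, 5, 22, 24, 27}
B \ A = {11}
A △ B = {1, 2, 3, 5, 11, 22, 24, 27}

A △ B = {1, 2, 3, 5, 11, 22, 24, 27}


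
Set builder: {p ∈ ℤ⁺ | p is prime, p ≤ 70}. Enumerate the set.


Checking each candidate:
Condition: primes ≤ 70
Result = {2, 3, 5, 7, 11, 13, 17, 19, 23, 29, 31, 37, 41, 43, 47, 53, 59, 61, 67}

{2, 3, 5, 7, 11, 13, 17, 19, 23, 29, 31, 37, 41, 43, 47, 53, 59, 61, 67}


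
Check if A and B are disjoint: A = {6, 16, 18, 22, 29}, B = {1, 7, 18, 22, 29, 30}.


Disjoint means A ∩ B = ∅.
A ∩ B = {18, 22, 29}
A ∩ B ≠ ∅, so A and B are NOT disjoint.

No, A and B are not disjoint (A ∩ B = {18, 22, 29})


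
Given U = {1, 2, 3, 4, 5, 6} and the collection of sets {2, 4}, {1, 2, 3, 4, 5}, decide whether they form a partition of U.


A partition requires: (1) non-empty parts, (2) pairwise disjoint, (3) union = U
Parts: {2, 4}, {1, 2, 3, 4, 5}
Union of parts: {1, 2, 3, 4, 5}
U = {1, 2, 3, 4, 5, 6}
All non-empty? True
Pairwise disjoint? False
Covers U? False

No, not a valid partition


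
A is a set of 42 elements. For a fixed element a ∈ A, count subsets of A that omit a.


Subsets of A avoiding a are subsets of A \ {a}, which has 41 elements.
Count = 2^(n-1) = 2^41
= 2199023255552

Number of subsets avoiding a = 2199023255552


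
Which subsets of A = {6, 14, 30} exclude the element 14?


A subset of A that omits 14 is a subset of A \ {14}, so there are 2^(n-1) = 2^2 = 4 of them.
Subsets excluding 14: ∅, {6}, {30}, {6, 30}

Subsets excluding 14 (4 total): ∅, {6}, {30}, {6, 30}


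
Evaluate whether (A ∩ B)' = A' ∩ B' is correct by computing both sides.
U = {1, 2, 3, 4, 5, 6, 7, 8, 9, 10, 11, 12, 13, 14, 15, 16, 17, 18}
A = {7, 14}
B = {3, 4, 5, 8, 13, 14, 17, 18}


LHS: A ∩ B = {14}
(A ∩ B)' = U \ (A ∩ B) = {1, 2, 3, 4, 5, 6, 7, 8, 9, 10, 11, 12, 13, 15, 16, 17, 18}
A' = {1, 2, 3, 4, 5, 6, 8, 9, 10, 11, 12, 13, 15, 16, 17, 18}, B' = {1, 2, 6, 7, 9, 10, 11, 12, 15, 16}
Claimed RHS: A' ∩ B' = {1, 2, 6, 9, 10, 11, 12, 15, 16}
Identity is INVALID: LHS = {1, 2, 3, 4, 5, 6, 7, 8, 9, 10, 11, 12, 13, 15, 16, 17, 18} but the RHS claimed here equals {1, 2, 6, 9, 10, 11, 12, 15, 16}. The correct form is (A ∩ B)' = A' ∪ B'.

Identity is invalid: (A ∩ B)' = {1, 2, 3, 4, 5, 6, 7, 8, 9, 10, 11, 12, 13, 15, 16, 17, 18} but A' ∩ B' = {1, 2, 6, 9, 10, 11, 12, 15, 16}. The correct De Morgan law is (A ∩ B)' = A' ∪ B'.


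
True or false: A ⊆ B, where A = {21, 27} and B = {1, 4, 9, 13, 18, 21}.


A ⊆ B means every element of A is in B.
Elements in A not in B: {27}
So A ⊄ B.

No, A ⊄ B


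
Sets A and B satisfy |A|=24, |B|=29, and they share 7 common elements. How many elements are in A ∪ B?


|A ∪ B| = |A| + |B| - |A ∩ B|
= 24 + 29 - 7
= 46

|A ∪ B| = 46


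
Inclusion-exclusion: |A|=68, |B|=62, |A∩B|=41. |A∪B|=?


|A ∪ B| = |A| + |B| - |A ∩ B|
= 68 + 62 - 41
= 89

|A ∪ B| = 89


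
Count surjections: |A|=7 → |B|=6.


n = |A| = 7, k = |B| = 6. Surjections via inclusion-exclusion:
S(n,k) = Σ(-1)^i × C(k,i) × (k-i)^n, i=0 to k
i=0: (-1)^0×C(6,0)×6^7 = 279936
i=1: (-1)^1×C(6,1)×5^7 = -468750
i=2: (-1)^2×C(6,2)×4^7 = 245760
i=3: (-1)^3×C(6,3)×3^7 = -43740
i=4: (-1)^4×C(6,4)×2^7 = 1920
i=5: (-1)^5×C(6,5)×1^7 = -6
i=6: (-1)^6×C(6,6)×0^7 = 0
Total = 15120

Number of surjections = 15120


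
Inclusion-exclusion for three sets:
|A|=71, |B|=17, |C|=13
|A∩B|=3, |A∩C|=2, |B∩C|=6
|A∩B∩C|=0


|A∪B∪C| = |A|+|B|+|C| - |A∩B|-|A∩C|-|B∩C| + |A∩B∩C|
= 71+17+13 - 3-2-6 + 0
= 101 - 11 + 0
= 90

|A ∪ B ∪ C| = 90


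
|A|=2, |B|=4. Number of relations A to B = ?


A relation from A to B is any subset of A × B.
|A × B| = 2 × 4 = 8
# relations = 2^|A × B| = 2^8 = 256

Number of relations = 256


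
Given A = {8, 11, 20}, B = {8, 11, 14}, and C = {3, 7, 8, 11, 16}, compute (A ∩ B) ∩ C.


A ∩ B = {8, 11}
(A ∩ B) ∩ C = {8, 11}

A ∩ B ∩ C = {8, 11}


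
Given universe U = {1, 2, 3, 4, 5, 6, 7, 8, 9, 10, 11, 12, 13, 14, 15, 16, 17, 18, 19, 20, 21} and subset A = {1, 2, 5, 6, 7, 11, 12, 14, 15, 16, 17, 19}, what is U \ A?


Aᶜ = U \ A = elements in U but not in A
U = {1, 2, 3, 4, 5, 6, 7, 8, 9, 10, 11, 12, 13, 14, 15, 16, 17, 18, 19, 20, 21}
A = {1, 2, 5, 6, 7, 11, 12, 14, 15, 16, 17, 19}
Aᶜ = {3, 4, 8, 9, 10, 13, 18, 20, 21}

Aᶜ = {3, 4, 8, 9, 10, 13, 18, 20, 21}


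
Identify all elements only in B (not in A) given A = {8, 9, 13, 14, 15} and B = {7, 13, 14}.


A = {8, 9, 13, 14, 15}
B = {7, 13, 14}
Region: only in B (not in A)
Elements: {7}

Elements only in B (not in A): {7}


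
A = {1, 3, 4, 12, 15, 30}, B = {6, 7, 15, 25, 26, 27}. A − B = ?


A \ B = elements in A but not in B
A = {1, 3, 4, 12, 15, 30}
B = {6, 7, 15, 25, 26, 27}
Remove from A any elements in B
A \ B = {1, 3, 4, 12, 30}

A \ B = {1, 3, 4, 12, 30}


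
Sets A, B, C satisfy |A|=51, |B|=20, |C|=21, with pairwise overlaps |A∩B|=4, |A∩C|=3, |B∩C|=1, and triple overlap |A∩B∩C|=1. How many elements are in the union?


|A∪B∪C| = |A|+|B|+|C| - |A∩B|-|A∩C|-|B∩C| + |A∩B∩C|
= 51+20+21 - 4-3-1 + 1
= 92 - 8 + 1
= 85

|A ∪ B ∪ C| = 85


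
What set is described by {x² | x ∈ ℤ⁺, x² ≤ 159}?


Checking each candidate:
Condition: positive perfect squares ≤ 159
Result = {1, 4, 9, 16, 25, 36, 49, 64, 81, 100, 121, 144}

{1, 4, 9, 16, 25, 36, 49, 64, 81, 100, 121, 144}


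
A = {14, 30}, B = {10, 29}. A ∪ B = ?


A ∪ B = all elements in A or B (or both)
A = {14, 30}
B = {10, 29}
A ∪ B = {10, 14, 29, 30}

A ∪ B = {10, 14, 29, 30}


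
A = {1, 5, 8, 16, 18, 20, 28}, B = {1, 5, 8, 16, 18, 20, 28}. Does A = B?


Two sets are equal iff they have exactly the same elements.
A = {1, 5, 8, 16, 18, 20, 28}
B = {1, 5, 8, 16, 18, 20, 28}
Same elements → A = B

Yes, A = B


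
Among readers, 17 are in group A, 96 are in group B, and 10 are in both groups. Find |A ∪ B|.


|A ∪ B| = |A| + |B| - |A ∩ B|
= 17 + 96 - 10
= 103

|A ∪ B| = 103


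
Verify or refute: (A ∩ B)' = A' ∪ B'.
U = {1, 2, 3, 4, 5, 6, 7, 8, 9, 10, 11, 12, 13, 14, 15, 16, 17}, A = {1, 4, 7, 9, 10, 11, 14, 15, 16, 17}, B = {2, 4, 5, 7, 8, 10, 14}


LHS: A ∩ B = {4, 7, 10, 14}
(A ∩ B)' = U \ (A ∩ B) = {1, 2, 3, 5, 6, 8, 9, 11, 12, 13, 15, 16, 17}
A' = {2, 3, 5, 6, 8, 12, 13}, B' = {1, 3, 6, 9, 11, 12, 13, 15, 16, 17}
Claimed RHS: A' ∪ B' = {1, 2, 3, 5, 6, 8, 9, 11, 12, 13, 15, 16, 17}
Identity is VALID: LHS = RHS = {1, 2, 3, 5, 6, 8, 9, 11, 12, 13, 15, 16, 17} ✓

Identity is valid. (A ∩ B)' = A' ∪ B' = {1, 2, 3, 5, 6, 8, 9, 11, 12, 13, 15, 16, 17}


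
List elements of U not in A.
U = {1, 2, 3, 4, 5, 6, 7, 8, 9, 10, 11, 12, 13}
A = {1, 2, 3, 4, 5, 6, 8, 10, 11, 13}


Aᶜ = U \ A = elements in U but not in A
U = {1, 2, 3, 4, 5, 6, 7, 8, 9, 10, 11, 12, 13}
A = {1, 2, 3, 4, 5, 6, 8, 10, 11, 13}
Aᶜ = {7, 9, 12}

Aᶜ = {7, 9, 12}


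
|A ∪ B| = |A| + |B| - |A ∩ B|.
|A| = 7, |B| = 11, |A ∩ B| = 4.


|A ∪ B| = |A| + |B| - |A ∩ B|
= 7 + 11 - 4
= 14

|A ∪ B| = 14


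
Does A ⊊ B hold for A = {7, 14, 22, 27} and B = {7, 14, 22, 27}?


A ⊂ B requires: A ⊆ B AND A ≠ B.
A ⊆ B? Yes
A = B? Yes
A = B, so A is not a PROPER subset.

No, A is not a proper subset of B


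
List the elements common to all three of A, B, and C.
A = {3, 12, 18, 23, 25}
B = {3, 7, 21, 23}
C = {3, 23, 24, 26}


A ∩ B = {3, 23}
(A ∩ B) ∩ C = {3, 23}

A ∩ B ∩ C = {3, 23}


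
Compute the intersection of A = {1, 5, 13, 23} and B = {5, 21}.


A ∩ B = elements in both A and B
A = {1, 5, 13, 23}
B = {5, 21}
A ∩ B = {5}

A ∩ B = {5}


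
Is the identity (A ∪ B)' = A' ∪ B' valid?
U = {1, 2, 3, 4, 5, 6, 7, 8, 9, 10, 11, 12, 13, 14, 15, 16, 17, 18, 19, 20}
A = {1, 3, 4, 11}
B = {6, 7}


LHS: A ∪ B = {1, 3, 4, 6, 7, 11}
(A ∪ B)' = U \ (A ∪ B) = {2, 5, 8, 9, 10, 12, 13, 14, 15, 16, 17, 18, 19, 20}
A' = {2, 5, 6, 7, 8, 9, 10, 12, 13, 14, 15, 16, 17, 18, 19, 20}, B' = {1, 2, 3, 4, 5, 8, 9, 10, 11, 12, 13, 14, 15, 16, 17, 18, 19, 20}
Claimed RHS: A' ∪ B' = {1, 2, 3, 4, 5, 6, 7, 8, 9, 10, 11, 12, 13, 14, 15, 16, 17, 18, 19, 20}
Identity is INVALID: LHS = {2, 5, 8, 9, 10, 12, 13, 14, 15, 16, 17, 18, 19, 20} but the RHS claimed here equals {1, 2, 3, 4, 5, 6, 7, 8, 9, 10, 11, 12, 13, 14, 15, 16, 17, 18, 19, 20}. The correct form is (A ∪ B)' = A' ∩ B'.

Identity is invalid: (A ∪ B)' = {2, 5, 8, 9, 10, 12, 13, 14, 15, 16, 17, 18, 19, 20} but A' ∪ B' = {1, 2, 3, 4, 5, 6, 7, 8, 9, 10, 11, 12, 13, 14, 15, 16, 17, 18, 19, 20}. The correct De Morgan law is (A ∪ B)' = A' ∩ B'.


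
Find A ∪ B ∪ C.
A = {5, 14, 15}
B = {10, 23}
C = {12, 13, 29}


A ∪ B = {5, 10, 14, 15, 23}
(A ∪ B) ∪ C = {5, 10, 12, 13, 14, 15, 23, 29}

A ∪ B ∪ C = {5, 10, 12, 13, 14, 15, 23, 29}


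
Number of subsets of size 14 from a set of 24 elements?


C(n,k) = n! / (k!(n-k)!)
C(24,14) = 24! / (14!10!)
= 1961256

C(24,14) = 1961256


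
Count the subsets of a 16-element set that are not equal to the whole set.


Total subsets = 2^n = 2^16 = 65536
Proper subsets exclude the set itself: 2^n - 1
= 65536 - 1
= 65535

Number of proper subsets = 65535


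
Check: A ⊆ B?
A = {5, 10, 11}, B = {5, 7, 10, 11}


A ⊆ B means every element of A is in B.
All elements of A are in B.
So A ⊆ B.

Yes, A ⊆ B


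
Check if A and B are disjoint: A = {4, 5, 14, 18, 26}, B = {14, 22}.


Disjoint means A ∩ B = ∅.
A ∩ B = {14}
A ∩ B ≠ ∅, so A and B are NOT disjoint.

No, A and B are not disjoint (A ∩ B = {14})


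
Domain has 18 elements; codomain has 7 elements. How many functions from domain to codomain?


Each of |A| = 18 inputs maps to any of |B| = 7 outputs.
# functions = |B|^|A| = 7^18
= 1628413597910449

Number of functions = 1628413597910449


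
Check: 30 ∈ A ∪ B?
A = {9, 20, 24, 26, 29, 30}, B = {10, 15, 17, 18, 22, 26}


A = {9, 20, 24, 26, 29, 30}, B = {10, 15, 17, 18, 22, 26}
A ∪ B = all elements in A or B
A ∪ B = {9, 10, 15, 17, 18, 20, 22, 24, 26, 29, 30}
Checking if 30 ∈ A ∪ B
30 is in A ∪ B → True

30 ∈ A ∪ B


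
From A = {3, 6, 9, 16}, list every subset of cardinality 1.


|A| = 4, so A has C(4,1) = 4 subsets of size 1.
Enumerate by choosing 1 elements from A at a time:
{3}, {6}, {9}, {16}

1-element subsets (4 total): {3}, {6}, {9}, {16}


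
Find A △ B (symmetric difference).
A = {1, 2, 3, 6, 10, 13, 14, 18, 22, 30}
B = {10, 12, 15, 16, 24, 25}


A △ B = (A \ B) ∪ (B \ A) = elements in exactly one of A or B
A \ B = {1, 2, 3, 6, 13, 14, 18, 22, 30}
B \ A = {12, 15, 16, 24, 25}
A △ B = {1, 2, 3, 6, 12, 13, 14, 15, 16, 18, 22, 24, 25, 30}

A △ B = {1, 2, 3, 6, 12, 13, 14, 15, 16, 18, 22, 24, 25, 30}


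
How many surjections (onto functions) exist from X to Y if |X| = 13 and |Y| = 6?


n = |X| = 13, k = |Y| = 6. Surjections via inclusion-exclusion:
S(n,k) = Σ(-1)^i × C(k,i) × (k-i)^n, i=0 to k
i=0: (-1)^0×C(6,0)×6^13 = 13060694016
i=1: (-1)^1×C(6,1)×5^13 = -7324218750
i=2: (-1)^2×C(6,2)×4^13 = 1006632960
i=3: (-1)^3×C(6,3)×3^13 = -31886460
i=4: (-1)^4×C(6,4)×2^13 = 122880
i=5: (-1)^5×C(6,5)×1^13 = -6
i=6: (-1)^6×C(6,6)×0^13 = 0
Total = 6711344640

Number of surjections = 6711344640


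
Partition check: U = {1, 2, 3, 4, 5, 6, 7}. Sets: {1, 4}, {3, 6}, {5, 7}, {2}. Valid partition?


A partition requires: (1) non-empty parts, (2) pairwise disjoint, (3) union = U
Parts: {1, 4}, {3, 6}, {5, 7}, {2}
Union of parts: {1, 2, 3, 4, 5, 6, 7}
U = {1, 2, 3, 4, 5, 6, 7}
All non-empty? True
Pairwise disjoint? True
Covers U? True

Yes, valid partition


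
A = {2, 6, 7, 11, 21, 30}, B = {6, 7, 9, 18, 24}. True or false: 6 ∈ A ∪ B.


A = {2, 6, 7, 11, 21, 30}, B = {6, 7, 9, 18, 24}
A ∪ B = all elements in A or B
A ∪ B = {2, 6, 7, 9, 11, 18, 21, 24, 30}
Checking if 6 ∈ A ∪ B
6 is in A ∪ B → True

6 ∈ A ∪ B


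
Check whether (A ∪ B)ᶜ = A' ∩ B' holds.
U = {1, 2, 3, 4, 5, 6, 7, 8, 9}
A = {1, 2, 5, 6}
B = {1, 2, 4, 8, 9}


LHS: A ∪ B = {1, 2, 4, 5, 6, 8, 9}
(A ∪ B)' = U \ (A ∪ B) = {3, 7}
A' = {3, 4, 7, 8, 9}, B' = {3, 5, 6, 7}
Claimed RHS: A' ∩ B' = {3, 7}
Identity is VALID: LHS = RHS = {3, 7} ✓

Identity is valid. (A ∪ B)' = A' ∩ B' = {3, 7}


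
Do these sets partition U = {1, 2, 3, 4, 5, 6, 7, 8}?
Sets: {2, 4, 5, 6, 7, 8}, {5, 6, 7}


A partition requires: (1) non-empty parts, (2) pairwise disjoint, (3) union = U
Parts: {2, 4, 5, 6, 7, 8}, {5, 6, 7}
Union of parts: {2, 4, 5, 6, 7, 8}
U = {1, 2, 3, 4, 5, 6, 7, 8}
All non-empty? True
Pairwise disjoint? False
Covers U? False

No, not a valid partition


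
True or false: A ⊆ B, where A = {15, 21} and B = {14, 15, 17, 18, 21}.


A ⊆ B means every element of A is in B.
All elements of A are in B.
So A ⊆ B.

Yes, A ⊆ B


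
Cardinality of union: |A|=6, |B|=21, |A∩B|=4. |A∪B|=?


|A ∪ B| = |A| + |B| - |A ∩ B|
= 6 + 21 - 4
= 23

|A ∪ B| = 23


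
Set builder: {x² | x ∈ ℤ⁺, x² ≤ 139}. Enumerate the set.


Checking each candidate:
Condition: positive perfect squares ≤ 139
Result = {1, 4, 9, 16, 25, 36, 49, 64, 81, 100, 121}

{1, 4, 9, 16, 25, 36, 49, 64, 81, 100, 121}


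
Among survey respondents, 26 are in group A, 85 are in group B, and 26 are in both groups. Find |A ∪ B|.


|A ∪ B| = |A| + |B| - |A ∩ B|
= 26 + 85 - 26
= 85

|A ∪ B| = 85


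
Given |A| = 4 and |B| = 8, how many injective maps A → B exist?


An injection sends each of |A| = 4 inputs to a distinct output in B.
# injections = |B|·(|B|-1)·…·(|B|-|A|+1) = 8! / (8 - 4)!
= 8 × 7 × 6 × 5
= 1680

Number of injections = 1680


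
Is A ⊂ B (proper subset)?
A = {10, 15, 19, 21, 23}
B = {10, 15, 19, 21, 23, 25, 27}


A ⊂ B requires: A ⊆ B AND A ≠ B.
A ⊆ B? Yes
A = B? No
A ⊂ B: Yes (A is a proper subset of B)

Yes, A ⊂ B


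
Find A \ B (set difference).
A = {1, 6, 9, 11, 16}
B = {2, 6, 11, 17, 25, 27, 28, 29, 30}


A \ B = elements in A but not in B
A = {1, 6, 9, 11, 16}
B = {2, 6, 11, 17, 25, 27, 28, 29, 30}
Remove from A any elements in B
A \ B = {1, 9, 16}

A \ B = {1, 9, 16}


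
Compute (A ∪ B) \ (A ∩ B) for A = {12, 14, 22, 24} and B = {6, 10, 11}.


A △ B = (A \ B) ∪ (B \ A) = elements in exactly one of A or B
A \ B = {12, 14, 22, 24}
B \ A = {6, 10, 11}
A △ B = {6, 10, 11, 12, 14, 22, 24}

A △ B = {6, 10, 11, 12, 14, 22, 24}


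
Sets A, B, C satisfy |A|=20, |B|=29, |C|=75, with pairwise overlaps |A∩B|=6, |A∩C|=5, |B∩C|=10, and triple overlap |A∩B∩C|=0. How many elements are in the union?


|A∪B∪C| = |A|+|B|+|C| - |A∩B|-|A∩C|-|B∩C| + |A∩B∩C|
= 20+29+75 - 6-5-10 + 0
= 124 - 21 + 0
= 103

|A ∪ B ∪ C| = 103


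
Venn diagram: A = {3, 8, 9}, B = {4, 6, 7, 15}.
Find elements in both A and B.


A = {3, 8, 9}
B = {4, 6, 7, 15}
Region: in both A and B
Elements: ∅

Elements in both A and B: ∅


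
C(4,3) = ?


C(n,k) = n! / (k!(n-k)!)
C(4,3) = 4! / (3!1!)
= 4

C(4,3) = 4


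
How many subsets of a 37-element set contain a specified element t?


Subsets of A containing t correspond to subsets of A \ {t}, which has 36 elements.
Count = 2^(n-1) = 2^36
= 68719476736

Number of subsets containing t = 68719476736


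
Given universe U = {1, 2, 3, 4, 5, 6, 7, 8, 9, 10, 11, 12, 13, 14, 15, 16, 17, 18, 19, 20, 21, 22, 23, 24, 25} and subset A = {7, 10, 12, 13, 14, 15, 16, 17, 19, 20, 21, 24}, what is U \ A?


Aᶜ = U \ A = elements in U but not in A
U = {1, 2, 3, 4, 5, 6, 7, 8, 9, 10, 11, 12, 13, 14, 15, 16, 17, 18, 19, 20, 21, 22, 23, 24, 25}
A = {7, 10, 12, 13, 14, 15, 16, 17, 19, 20, 21, 24}
Aᶜ = {1, 2, 3, 4, 5, 6, 8, 9, 11, 18, 22, 23, 25}

Aᶜ = {1, 2, 3, 4, 5, 6, 8, 9, 11, 18, 22, 23, 25}


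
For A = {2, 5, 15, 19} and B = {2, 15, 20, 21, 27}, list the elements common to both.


A ∩ B = elements in both A and B
A = {2, 5, 15, 19}
B = {2, 15, 20, 21, 27}
A ∩ B = {2, 15}

A ∩ B = {2, 15}


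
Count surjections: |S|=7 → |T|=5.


n = |S| = 7, k = |T| = 5. Surjections via inclusion-exclusion:
S(n,k) = Σ(-1)^i × C(k,i) × (k-i)^n, i=0 to k
i=0: (-1)^0×C(5,0)×5^7 = 78125
i=1: (-1)^1×C(5,1)×4^7 = -81920
i=2: (-1)^2×C(5,2)×3^7 = 21870
i=3: (-1)^3×C(5,3)×2^7 = -1280
i=4: (-1)^4×C(5,4)×1^7 = 5
i=5: (-1)^5×C(5,5)×0^7 = 0
Total = 16800

Number of surjections = 16800


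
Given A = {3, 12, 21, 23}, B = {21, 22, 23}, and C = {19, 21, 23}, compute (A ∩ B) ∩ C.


A ∩ B = {21, 23}
(A ∩ B) ∩ C = {21, 23}

A ∩ B ∩ C = {21, 23}


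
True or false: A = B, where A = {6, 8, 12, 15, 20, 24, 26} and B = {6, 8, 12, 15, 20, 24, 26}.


Two sets are equal iff they have exactly the same elements.
A = {6, 8, 12, 15, 20, 24, 26}
B = {6, 8, 12, 15, 20, 24, 26}
Same elements → A = B

Yes, A = B


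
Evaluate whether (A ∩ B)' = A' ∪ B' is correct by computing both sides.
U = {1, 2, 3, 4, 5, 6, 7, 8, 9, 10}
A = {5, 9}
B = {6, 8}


LHS: A ∩ B = ∅
(A ∩ B)' = U \ (A ∩ B) = {1, 2, 3, 4, 5, 6, 7, 8, 9, 10}
A' = {1, 2, 3, 4, 6, 7, 8, 10}, B' = {1, 2, 3, 4, 5, 7, 9, 10}
Claimed RHS: A' ∪ B' = {1, 2, 3, 4, 5, 6, 7, 8, 9, 10}
Identity is VALID: LHS = RHS = {1, 2, 3, 4, 5, 6, 7, 8, 9, 10} ✓

Identity is valid. (A ∩ B)' = A' ∪ B' = {1, 2, 3, 4, 5, 6, 7, 8, 9, 10}


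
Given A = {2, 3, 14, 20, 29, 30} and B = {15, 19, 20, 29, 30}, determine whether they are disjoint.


Disjoint means A ∩ B = ∅.
A ∩ B = {20, 29, 30}
A ∩ B ≠ ∅, so A and B are NOT disjoint.

No, A and B are not disjoint (A ∩ B = {20, 29, 30})


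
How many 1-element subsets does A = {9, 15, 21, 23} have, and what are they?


|A| = 4, so A has C(4,1) = 4 subsets of size 1.
Enumerate by choosing 1 elements from A at a time:
{9}, {15}, {21}, {23}

1-element subsets (4 total): {9}, {15}, {21}, {23}


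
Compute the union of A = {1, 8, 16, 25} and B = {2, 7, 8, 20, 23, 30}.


A ∪ B = all elements in A or B (or both)
A = {1, 8, 16, 25}
B = {2, 7, 8, 20, 23, 30}
A ∪ B = {1, 2, 7, 8, 16, 20, 23, 25, 30}

A ∪ B = {1, 2, 7, 8, 16, 20, 23, 25, 30}


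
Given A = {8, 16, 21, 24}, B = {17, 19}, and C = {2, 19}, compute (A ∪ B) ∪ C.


A ∪ B = {8, 16, 17, 19, 21, 24}
(A ∪ B) ∪ C = {2, 8, 16, 17, 19, 21, 24}

A ∪ B ∪ C = {2, 8, 16, 17, 19, 21, 24}


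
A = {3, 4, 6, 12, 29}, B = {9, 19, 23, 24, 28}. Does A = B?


Two sets are equal iff they have exactly the same elements.
A = {3, 4, 6, 12, 29}
B = {9, 19, 23, 24, 28}
Differences: {3, 4, 6, 9, 12, 19, 23, 24, 28, 29}
A ≠ B

No, A ≠ B


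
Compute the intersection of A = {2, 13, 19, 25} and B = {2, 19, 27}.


A ∩ B = elements in both A and B
A = {2, 13, 19, 25}
B = {2, 19, 27}
A ∩ B = {2, 19}

A ∩ B = {2, 19}


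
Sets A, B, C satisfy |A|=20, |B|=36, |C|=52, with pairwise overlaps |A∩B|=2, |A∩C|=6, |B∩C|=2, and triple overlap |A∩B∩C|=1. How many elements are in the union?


|A∪B∪C| = |A|+|B|+|C| - |A∩B|-|A∩C|-|B∩C| + |A∩B∩C|
= 20+36+52 - 2-6-2 + 1
= 108 - 10 + 1
= 99

|A ∪ B ∪ C| = 99


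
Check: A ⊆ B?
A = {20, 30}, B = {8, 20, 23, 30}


A ⊆ B means every element of A is in B.
All elements of A are in B.
So A ⊆ B.

Yes, A ⊆ B


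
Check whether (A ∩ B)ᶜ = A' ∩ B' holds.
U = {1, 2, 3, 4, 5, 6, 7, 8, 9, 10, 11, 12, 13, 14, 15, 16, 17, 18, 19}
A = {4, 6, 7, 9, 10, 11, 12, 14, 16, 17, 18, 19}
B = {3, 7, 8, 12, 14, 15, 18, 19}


LHS: A ∩ B = {7, 12, 14, 18, 19}
(A ∩ B)' = U \ (A ∩ B) = {1, 2, 3, 4, 5, 6, 8, 9, 10, 11, 13, 15, 16, 17}
A' = {1, 2, 3, 5, 8, 13, 15}, B' = {1, 2, 4, 5, 6, 9, 10, 11, 13, 16, 17}
Claimed RHS: A' ∩ B' = {1, 2, 5, 13}
Identity is INVALID: LHS = {1, 2, 3, 4, 5, 6, 8, 9, 10, 11, 13, 15, 16, 17} but the RHS claimed here equals {1, 2, 5, 13}. The correct form is (A ∩ B)' = A' ∪ B'.

Identity is invalid: (A ∩ B)' = {1, 2, 3, 4, 5, 6, 8, 9, 10, 11, 13, 15, 16, 17} but A' ∩ B' = {1, 2, 5, 13}. The correct De Morgan law is (A ∩ B)' = A' ∪ B'.


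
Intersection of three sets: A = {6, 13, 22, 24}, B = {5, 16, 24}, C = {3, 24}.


A ∩ B = {24}
(A ∩ B) ∩ C = {24}

A ∩ B ∩ C = {24}


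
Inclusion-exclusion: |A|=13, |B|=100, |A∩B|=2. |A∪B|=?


|A ∪ B| = |A| + |B| - |A ∩ B|
= 13 + 100 - 2
= 111

|A ∪ B| = 111


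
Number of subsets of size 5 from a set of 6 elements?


C(n,k) = n! / (k!(n-k)!)
C(6,5) = 6! / (5!1!)
= 6

C(6,5) = 6


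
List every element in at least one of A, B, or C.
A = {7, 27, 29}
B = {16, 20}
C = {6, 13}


A ∪ B = {7, 16, 20, 27, 29}
(A ∪ B) ∪ C = {6, 7, 13, 16, 20, 27, 29}

A ∪ B ∪ C = {6, 7, 13, 16, 20, 27, 29}


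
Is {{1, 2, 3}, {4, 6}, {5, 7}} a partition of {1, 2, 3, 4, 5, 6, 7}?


A partition requires: (1) non-empty parts, (2) pairwise disjoint, (3) union = U
Parts: {1, 2, 3}, {4, 6}, {5, 7}
Union of parts: {1, 2, 3, 4, 5, 6, 7}
U = {1, 2, 3, 4, 5, 6, 7}
All non-empty? True
Pairwise disjoint? True
Covers U? True

Yes, valid partition
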